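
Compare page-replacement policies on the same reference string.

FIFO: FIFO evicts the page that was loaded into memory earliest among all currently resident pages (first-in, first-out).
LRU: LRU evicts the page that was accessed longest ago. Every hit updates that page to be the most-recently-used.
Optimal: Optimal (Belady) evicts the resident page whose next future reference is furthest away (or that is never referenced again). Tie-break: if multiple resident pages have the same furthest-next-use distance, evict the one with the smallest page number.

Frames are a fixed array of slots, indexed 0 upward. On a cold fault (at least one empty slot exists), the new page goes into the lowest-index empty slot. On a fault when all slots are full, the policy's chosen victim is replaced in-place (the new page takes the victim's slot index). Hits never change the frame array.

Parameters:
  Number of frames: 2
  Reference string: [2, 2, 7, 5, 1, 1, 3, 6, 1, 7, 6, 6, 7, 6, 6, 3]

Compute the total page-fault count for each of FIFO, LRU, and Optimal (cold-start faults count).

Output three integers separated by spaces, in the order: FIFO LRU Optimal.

Answer: 10 10 8

Derivation:
--- FIFO ---
  step 0: ref 2 -> FAULT, frames=[2,-] (faults so far: 1)
  step 1: ref 2 -> HIT, frames=[2,-] (faults so far: 1)
  step 2: ref 7 -> FAULT, frames=[2,7] (faults so far: 2)
  step 3: ref 5 -> FAULT, evict 2, frames=[5,7] (faults so far: 3)
  step 4: ref 1 -> FAULT, evict 7, frames=[5,1] (faults so far: 4)
  step 5: ref 1 -> HIT, frames=[5,1] (faults so far: 4)
  step 6: ref 3 -> FAULT, evict 5, frames=[3,1] (faults so far: 5)
  step 7: ref 6 -> FAULT, evict 1, frames=[3,6] (faults so far: 6)
  step 8: ref 1 -> FAULT, evict 3, frames=[1,6] (faults so far: 7)
  step 9: ref 7 -> FAULT, evict 6, frames=[1,7] (faults so far: 8)
  step 10: ref 6 -> FAULT, evict 1, frames=[6,7] (faults so far: 9)
  step 11: ref 6 -> HIT, frames=[6,7] (faults so far: 9)
  step 12: ref 7 -> HIT, frames=[6,7] (faults so far: 9)
  step 13: ref 6 -> HIT, frames=[6,7] (faults so far: 9)
  step 14: ref 6 -> HIT, frames=[6,7] (faults so far: 9)
  step 15: ref 3 -> FAULT, evict 7, frames=[6,3] (faults so far: 10)
  FIFO total faults: 10
--- LRU ---
  step 0: ref 2 -> FAULT, frames=[2,-] (faults so far: 1)
  step 1: ref 2 -> HIT, frames=[2,-] (faults so far: 1)
  step 2: ref 7 -> FAULT, frames=[2,7] (faults so far: 2)
  step 3: ref 5 -> FAULT, evict 2, frames=[5,7] (faults so far: 3)
  step 4: ref 1 -> FAULT, evict 7, frames=[5,1] (faults so far: 4)
  step 5: ref 1 -> HIT, frames=[5,1] (faults so far: 4)
  step 6: ref 3 -> FAULT, evict 5, frames=[3,1] (faults so far: 5)
  step 7: ref 6 -> FAULT, evict 1, frames=[3,6] (faults so far: 6)
  step 8: ref 1 -> FAULT, evict 3, frames=[1,6] (faults so far: 7)
  step 9: ref 7 -> FAULT, evict 6, frames=[1,7] (faults so far: 8)
  step 10: ref 6 -> FAULT, evict 1, frames=[6,7] (faults so far: 9)
  step 11: ref 6 -> HIT, frames=[6,7] (faults so far: 9)
  step 12: ref 7 -> HIT, frames=[6,7] (faults so far: 9)
  step 13: ref 6 -> HIT, frames=[6,7] (faults so far: 9)
  step 14: ref 6 -> HIT, frames=[6,7] (faults so far: 9)
  step 15: ref 3 -> FAULT, evict 7, frames=[6,3] (faults so far: 10)
  LRU total faults: 10
--- Optimal ---
  step 0: ref 2 -> FAULT, frames=[2,-] (faults so far: 1)
  step 1: ref 2 -> HIT, frames=[2,-] (faults so far: 1)
  step 2: ref 7 -> FAULT, frames=[2,7] (faults so far: 2)
  step 3: ref 5 -> FAULT, evict 2, frames=[5,7] (faults so far: 3)
  step 4: ref 1 -> FAULT, evict 5, frames=[1,7] (faults so far: 4)
  step 5: ref 1 -> HIT, frames=[1,7] (faults so far: 4)
  step 6: ref 3 -> FAULT, evict 7, frames=[1,3] (faults so far: 5)
  step 7: ref 6 -> FAULT, evict 3, frames=[1,6] (faults so far: 6)
  step 8: ref 1 -> HIT, frames=[1,6] (faults so far: 6)
  step 9: ref 7 -> FAULT, evict 1, frames=[7,6] (faults so far: 7)
  step 10: ref 6 -> HIT, frames=[7,6] (faults so far: 7)
  step 11: ref 6 -> HIT, frames=[7,6] (faults so far: 7)
  step 12: ref 7 -> HIT, frames=[7,6] (faults so far: 7)
  step 13: ref 6 -> HIT, frames=[7,6] (faults so far: 7)
  step 14: ref 6 -> HIT, frames=[7,6] (faults so far: 7)
  step 15: ref 3 -> FAULT, evict 6, frames=[7,3] (faults so far: 8)
  Optimal total faults: 8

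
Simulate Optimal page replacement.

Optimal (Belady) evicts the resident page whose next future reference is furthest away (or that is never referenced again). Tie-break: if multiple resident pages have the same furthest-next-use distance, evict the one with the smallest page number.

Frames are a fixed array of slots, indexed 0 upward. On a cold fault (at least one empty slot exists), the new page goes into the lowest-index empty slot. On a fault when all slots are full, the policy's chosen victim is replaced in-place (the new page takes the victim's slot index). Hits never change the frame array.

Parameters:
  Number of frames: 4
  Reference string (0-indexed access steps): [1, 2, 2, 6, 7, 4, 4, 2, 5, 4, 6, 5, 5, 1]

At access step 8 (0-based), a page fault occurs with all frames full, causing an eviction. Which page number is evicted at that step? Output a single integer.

Answer: 2

Derivation:
Step 0: ref 1 -> FAULT, frames=[1,-,-,-]
Step 1: ref 2 -> FAULT, frames=[1,2,-,-]
Step 2: ref 2 -> HIT, frames=[1,2,-,-]
Step 3: ref 6 -> FAULT, frames=[1,2,6,-]
Step 4: ref 7 -> FAULT, frames=[1,2,6,7]
Step 5: ref 4 -> FAULT, evict 7, frames=[1,2,6,4]
Step 6: ref 4 -> HIT, frames=[1,2,6,4]
Step 7: ref 2 -> HIT, frames=[1,2,6,4]
Step 8: ref 5 -> FAULT, evict 2, frames=[1,5,6,4]
At step 8: evicted page 2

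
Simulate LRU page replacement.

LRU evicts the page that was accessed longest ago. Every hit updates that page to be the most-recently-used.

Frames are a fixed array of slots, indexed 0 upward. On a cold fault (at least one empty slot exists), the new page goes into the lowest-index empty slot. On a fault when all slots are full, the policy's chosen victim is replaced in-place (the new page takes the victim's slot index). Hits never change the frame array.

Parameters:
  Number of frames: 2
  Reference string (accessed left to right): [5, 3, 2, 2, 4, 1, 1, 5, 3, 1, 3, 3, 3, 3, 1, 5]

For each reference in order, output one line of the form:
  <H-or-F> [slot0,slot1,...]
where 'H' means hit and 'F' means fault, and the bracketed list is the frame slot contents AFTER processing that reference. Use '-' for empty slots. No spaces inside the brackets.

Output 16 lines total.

F [5,-]
F [5,3]
F [2,3]
H [2,3]
F [2,4]
F [1,4]
H [1,4]
F [1,5]
F [3,5]
F [3,1]
H [3,1]
H [3,1]
H [3,1]
H [3,1]
H [3,1]
F [5,1]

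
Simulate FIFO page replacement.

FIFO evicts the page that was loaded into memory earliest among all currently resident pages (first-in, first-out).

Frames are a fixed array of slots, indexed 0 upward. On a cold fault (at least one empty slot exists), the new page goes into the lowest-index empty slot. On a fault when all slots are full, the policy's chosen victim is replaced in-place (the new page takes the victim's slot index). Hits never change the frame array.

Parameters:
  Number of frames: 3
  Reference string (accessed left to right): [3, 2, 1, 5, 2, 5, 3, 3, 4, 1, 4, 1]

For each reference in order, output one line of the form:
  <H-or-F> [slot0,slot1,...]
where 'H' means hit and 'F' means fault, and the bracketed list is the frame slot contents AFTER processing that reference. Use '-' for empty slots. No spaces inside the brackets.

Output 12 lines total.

F [3,-,-]
F [3,2,-]
F [3,2,1]
F [5,2,1]
H [5,2,1]
H [5,2,1]
F [5,3,1]
H [5,3,1]
F [5,3,4]
F [1,3,4]
H [1,3,4]
H [1,3,4]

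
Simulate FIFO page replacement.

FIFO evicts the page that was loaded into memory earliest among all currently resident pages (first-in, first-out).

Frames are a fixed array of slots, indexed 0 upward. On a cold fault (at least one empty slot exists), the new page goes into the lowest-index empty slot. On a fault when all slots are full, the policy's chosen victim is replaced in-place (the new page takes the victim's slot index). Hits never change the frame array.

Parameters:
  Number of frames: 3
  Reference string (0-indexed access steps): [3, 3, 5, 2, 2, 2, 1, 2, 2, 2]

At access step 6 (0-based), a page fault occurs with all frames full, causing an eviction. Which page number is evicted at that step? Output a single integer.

Answer: 3

Derivation:
Step 0: ref 3 -> FAULT, frames=[3,-,-]
Step 1: ref 3 -> HIT, frames=[3,-,-]
Step 2: ref 5 -> FAULT, frames=[3,5,-]
Step 3: ref 2 -> FAULT, frames=[3,5,2]
Step 4: ref 2 -> HIT, frames=[3,5,2]
Step 5: ref 2 -> HIT, frames=[3,5,2]
Step 6: ref 1 -> FAULT, evict 3, frames=[1,5,2]
At step 6: evicted page 3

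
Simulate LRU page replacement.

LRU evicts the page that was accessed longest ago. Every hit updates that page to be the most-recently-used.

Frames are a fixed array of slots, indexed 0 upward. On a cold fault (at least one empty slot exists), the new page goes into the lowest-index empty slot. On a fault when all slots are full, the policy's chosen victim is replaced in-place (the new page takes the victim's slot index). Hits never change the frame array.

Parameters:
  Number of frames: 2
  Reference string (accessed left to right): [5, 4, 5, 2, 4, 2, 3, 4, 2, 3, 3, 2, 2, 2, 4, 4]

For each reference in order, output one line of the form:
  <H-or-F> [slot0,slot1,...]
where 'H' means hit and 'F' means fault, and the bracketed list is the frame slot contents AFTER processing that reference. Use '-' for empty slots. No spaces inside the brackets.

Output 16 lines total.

F [5,-]
F [5,4]
H [5,4]
F [5,2]
F [4,2]
H [4,2]
F [3,2]
F [3,4]
F [2,4]
F [2,3]
H [2,3]
H [2,3]
H [2,3]
H [2,3]
F [2,4]
H [2,4]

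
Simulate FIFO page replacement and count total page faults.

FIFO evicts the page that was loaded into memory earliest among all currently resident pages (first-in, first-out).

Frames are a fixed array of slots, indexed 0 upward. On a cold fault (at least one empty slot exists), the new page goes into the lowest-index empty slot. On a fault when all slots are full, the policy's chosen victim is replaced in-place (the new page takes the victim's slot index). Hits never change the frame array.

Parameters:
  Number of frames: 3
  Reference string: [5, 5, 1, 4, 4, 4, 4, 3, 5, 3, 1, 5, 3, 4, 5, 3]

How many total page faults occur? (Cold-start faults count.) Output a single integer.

Answer: 8

Derivation:
Step 0: ref 5 → FAULT, frames=[5,-,-]
Step 1: ref 5 → HIT, frames=[5,-,-]
Step 2: ref 1 → FAULT, frames=[5,1,-]
Step 3: ref 4 → FAULT, frames=[5,1,4]
Step 4: ref 4 → HIT, frames=[5,1,4]
Step 5: ref 4 → HIT, frames=[5,1,4]
Step 6: ref 4 → HIT, frames=[5,1,4]
Step 7: ref 3 → FAULT (evict 5), frames=[3,1,4]
Step 8: ref 5 → FAULT (evict 1), frames=[3,5,4]
Step 9: ref 3 → HIT, frames=[3,5,4]
Step 10: ref 1 → FAULT (evict 4), frames=[3,5,1]
Step 11: ref 5 → HIT, frames=[3,5,1]
Step 12: ref 3 → HIT, frames=[3,5,1]
Step 13: ref 4 → FAULT (evict 3), frames=[4,5,1]
Step 14: ref 5 → HIT, frames=[4,5,1]
Step 15: ref 3 → FAULT (evict 5), frames=[4,3,1]
Total faults: 8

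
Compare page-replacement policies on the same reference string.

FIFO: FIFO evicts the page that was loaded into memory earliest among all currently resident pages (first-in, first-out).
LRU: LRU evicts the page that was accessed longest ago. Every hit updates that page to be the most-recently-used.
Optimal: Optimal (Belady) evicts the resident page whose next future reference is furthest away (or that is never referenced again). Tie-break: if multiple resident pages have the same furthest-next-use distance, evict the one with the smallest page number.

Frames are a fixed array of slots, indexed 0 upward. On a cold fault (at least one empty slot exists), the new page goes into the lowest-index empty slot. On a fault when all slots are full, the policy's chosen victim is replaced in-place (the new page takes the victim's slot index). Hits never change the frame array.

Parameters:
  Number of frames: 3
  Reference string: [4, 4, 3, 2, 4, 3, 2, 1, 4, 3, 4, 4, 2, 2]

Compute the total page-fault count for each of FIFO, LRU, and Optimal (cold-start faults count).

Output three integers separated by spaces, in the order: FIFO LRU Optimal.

Answer: 7 7 5

Derivation:
--- FIFO ---
  step 0: ref 4 -> FAULT, frames=[4,-,-] (faults so far: 1)
  step 1: ref 4 -> HIT, frames=[4,-,-] (faults so far: 1)
  step 2: ref 3 -> FAULT, frames=[4,3,-] (faults so far: 2)
  step 3: ref 2 -> FAULT, frames=[4,3,2] (faults so far: 3)
  step 4: ref 4 -> HIT, frames=[4,3,2] (faults so far: 3)
  step 5: ref 3 -> HIT, frames=[4,3,2] (faults so far: 3)
  step 6: ref 2 -> HIT, frames=[4,3,2] (faults so far: 3)
  step 7: ref 1 -> FAULT, evict 4, frames=[1,3,2] (faults so far: 4)
  step 8: ref 4 -> FAULT, evict 3, frames=[1,4,2] (faults so far: 5)
  step 9: ref 3 -> FAULT, evict 2, frames=[1,4,3] (faults so far: 6)
  step 10: ref 4 -> HIT, frames=[1,4,3] (faults so far: 6)
  step 11: ref 4 -> HIT, frames=[1,4,3] (faults so far: 6)
  step 12: ref 2 -> FAULT, evict 1, frames=[2,4,3] (faults so far: 7)
  step 13: ref 2 -> HIT, frames=[2,4,3] (faults so far: 7)
  FIFO total faults: 7
--- LRU ---
  step 0: ref 4 -> FAULT, frames=[4,-,-] (faults so far: 1)
  step 1: ref 4 -> HIT, frames=[4,-,-] (faults so far: 1)
  step 2: ref 3 -> FAULT, frames=[4,3,-] (faults so far: 2)
  step 3: ref 2 -> FAULT, frames=[4,3,2] (faults so far: 3)
  step 4: ref 4 -> HIT, frames=[4,3,2] (faults so far: 3)
  step 5: ref 3 -> HIT, frames=[4,3,2] (faults so far: 3)
  step 6: ref 2 -> HIT, frames=[4,3,2] (faults so far: 3)
  step 7: ref 1 -> FAULT, evict 4, frames=[1,3,2] (faults so far: 4)
  step 8: ref 4 -> FAULT, evict 3, frames=[1,4,2] (faults so far: 5)
  step 9: ref 3 -> FAULT, evict 2, frames=[1,4,3] (faults so far: 6)
  step 10: ref 4 -> HIT, frames=[1,4,3] (faults so far: 6)
  step 11: ref 4 -> HIT, frames=[1,4,3] (faults so far: 6)
  step 12: ref 2 -> FAULT, evict 1, frames=[2,4,3] (faults so far: 7)
  step 13: ref 2 -> HIT, frames=[2,4,3] (faults so far: 7)
  LRU total faults: 7
--- Optimal ---
  step 0: ref 4 -> FAULT, frames=[4,-,-] (faults so far: 1)
  step 1: ref 4 -> HIT, frames=[4,-,-] (faults so far: 1)
  step 2: ref 3 -> FAULT, frames=[4,3,-] (faults so far: 2)
  step 3: ref 2 -> FAULT, frames=[4,3,2] (faults so far: 3)
  step 4: ref 4 -> HIT, frames=[4,3,2] (faults so far: 3)
  step 5: ref 3 -> HIT, frames=[4,3,2] (faults so far: 3)
  step 6: ref 2 -> HIT, frames=[4,3,2] (faults so far: 3)
  step 7: ref 1 -> FAULT, evict 2, frames=[4,3,1] (faults so far: 4)
  step 8: ref 4 -> HIT, frames=[4,3,1] (faults so far: 4)
  step 9: ref 3 -> HIT, frames=[4,3,1] (faults so far: 4)
  step 10: ref 4 -> HIT, frames=[4,3,1] (faults so far: 4)
  step 11: ref 4 -> HIT, frames=[4,3,1] (faults so far: 4)
  step 12: ref 2 -> FAULT, evict 1, frames=[4,3,2] (faults so far: 5)
  step 13: ref 2 -> HIT, frames=[4,3,2] (faults so far: 5)
  Optimal total faults: 5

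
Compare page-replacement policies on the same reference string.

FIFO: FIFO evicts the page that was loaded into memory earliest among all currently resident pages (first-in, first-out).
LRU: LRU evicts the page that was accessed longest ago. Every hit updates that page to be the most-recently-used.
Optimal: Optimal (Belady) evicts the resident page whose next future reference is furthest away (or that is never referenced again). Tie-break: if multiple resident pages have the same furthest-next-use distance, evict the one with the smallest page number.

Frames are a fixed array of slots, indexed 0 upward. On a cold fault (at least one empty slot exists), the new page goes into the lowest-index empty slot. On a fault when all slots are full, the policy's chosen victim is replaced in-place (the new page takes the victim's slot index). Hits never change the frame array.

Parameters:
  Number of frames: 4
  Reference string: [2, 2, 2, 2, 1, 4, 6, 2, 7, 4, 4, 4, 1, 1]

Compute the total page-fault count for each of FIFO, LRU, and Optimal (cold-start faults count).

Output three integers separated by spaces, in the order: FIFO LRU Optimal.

--- FIFO ---
  step 0: ref 2 -> FAULT, frames=[2,-,-,-] (faults so far: 1)
  step 1: ref 2 -> HIT, frames=[2,-,-,-] (faults so far: 1)
  step 2: ref 2 -> HIT, frames=[2,-,-,-] (faults so far: 1)
  step 3: ref 2 -> HIT, frames=[2,-,-,-] (faults so far: 1)
  step 4: ref 1 -> FAULT, frames=[2,1,-,-] (faults so far: 2)
  step 5: ref 4 -> FAULT, frames=[2,1,4,-] (faults so far: 3)
  step 6: ref 6 -> FAULT, frames=[2,1,4,6] (faults so far: 4)
  step 7: ref 2 -> HIT, frames=[2,1,4,6] (faults so far: 4)
  step 8: ref 7 -> FAULT, evict 2, frames=[7,1,4,6] (faults so far: 5)
  step 9: ref 4 -> HIT, frames=[7,1,4,6] (faults so far: 5)
  step 10: ref 4 -> HIT, frames=[7,1,4,6] (faults so far: 5)
  step 11: ref 4 -> HIT, frames=[7,1,4,6] (faults so far: 5)
  step 12: ref 1 -> HIT, frames=[7,1,4,6] (faults so far: 5)
  step 13: ref 1 -> HIT, frames=[7,1,4,6] (faults so far: 5)
  FIFO total faults: 5
--- LRU ---
  step 0: ref 2 -> FAULT, frames=[2,-,-,-] (faults so far: 1)
  step 1: ref 2 -> HIT, frames=[2,-,-,-] (faults so far: 1)
  step 2: ref 2 -> HIT, frames=[2,-,-,-] (faults so far: 1)
  step 3: ref 2 -> HIT, frames=[2,-,-,-] (faults so far: 1)
  step 4: ref 1 -> FAULT, frames=[2,1,-,-] (faults so far: 2)
  step 5: ref 4 -> FAULT, frames=[2,1,4,-] (faults so far: 3)
  step 6: ref 6 -> FAULT, frames=[2,1,4,6] (faults so far: 4)
  step 7: ref 2 -> HIT, frames=[2,1,4,6] (faults so far: 4)
  step 8: ref 7 -> FAULT, evict 1, frames=[2,7,4,6] (faults so far: 5)
  step 9: ref 4 -> HIT, frames=[2,7,4,6] (faults so far: 5)
  step 10: ref 4 -> HIT, frames=[2,7,4,6] (faults so far: 5)
  step 11: ref 4 -> HIT, frames=[2,7,4,6] (faults so far: 5)
  step 12: ref 1 -> FAULT, evict 6, frames=[2,7,4,1] (faults so far: 6)
  step 13: ref 1 -> HIT, frames=[2,7,4,1] (faults so far: 6)
  LRU total faults: 6
--- Optimal ---
  step 0: ref 2 -> FAULT, frames=[2,-,-,-] (faults so far: 1)
  step 1: ref 2 -> HIT, frames=[2,-,-,-] (faults so far: 1)
  step 2: ref 2 -> HIT, frames=[2,-,-,-] (faults so far: 1)
  step 3: ref 2 -> HIT, frames=[2,-,-,-] (faults so far: 1)
  step 4: ref 1 -> FAULT, frames=[2,1,-,-] (faults so far: 2)
  step 5: ref 4 -> FAULT, frames=[2,1,4,-] (faults so far: 3)
  step 6: ref 6 -> FAULT, frames=[2,1,4,6] (faults so far: 4)
  step 7: ref 2 -> HIT, frames=[2,1,4,6] (faults so far: 4)
  step 8: ref 7 -> FAULT, evict 2, frames=[7,1,4,6] (faults so far: 5)
  step 9: ref 4 -> HIT, frames=[7,1,4,6] (faults so far: 5)
  step 10: ref 4 -> HIT, frames=[7,1,4,6] (faults so far: 5)
  step 11: ref 4 -> HIT, frames=[7,1,4,6] (faults so far: 5)
  step 12: ref 1 -> HIT, frames=[7,1,4,6] (faults so far: 5)
  step 13: ref 1 -> HIT, frames=[7,1,4,6] (faults so far: 5)
  Optimal total faults: 5

Answer: 5 6 5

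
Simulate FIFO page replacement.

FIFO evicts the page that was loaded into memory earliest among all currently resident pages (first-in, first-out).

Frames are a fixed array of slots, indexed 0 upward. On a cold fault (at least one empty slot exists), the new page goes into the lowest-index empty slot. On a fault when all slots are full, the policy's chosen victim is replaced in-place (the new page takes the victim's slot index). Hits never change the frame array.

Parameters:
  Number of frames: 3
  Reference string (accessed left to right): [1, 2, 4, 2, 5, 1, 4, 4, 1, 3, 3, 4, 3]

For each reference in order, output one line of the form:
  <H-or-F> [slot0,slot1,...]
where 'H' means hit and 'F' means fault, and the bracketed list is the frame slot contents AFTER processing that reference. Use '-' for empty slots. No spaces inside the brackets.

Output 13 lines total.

F [1,-,-]
F [1,2,-]
F [1,2,4]
H [1,2,4]
F [5,2,4]
F [5,1,4]
H [5,1,4]
H [5,1,4]
H [5,1,4]
F [5,1,3]
H [5,1,3]
F [4,1,3]
H [4,1,3]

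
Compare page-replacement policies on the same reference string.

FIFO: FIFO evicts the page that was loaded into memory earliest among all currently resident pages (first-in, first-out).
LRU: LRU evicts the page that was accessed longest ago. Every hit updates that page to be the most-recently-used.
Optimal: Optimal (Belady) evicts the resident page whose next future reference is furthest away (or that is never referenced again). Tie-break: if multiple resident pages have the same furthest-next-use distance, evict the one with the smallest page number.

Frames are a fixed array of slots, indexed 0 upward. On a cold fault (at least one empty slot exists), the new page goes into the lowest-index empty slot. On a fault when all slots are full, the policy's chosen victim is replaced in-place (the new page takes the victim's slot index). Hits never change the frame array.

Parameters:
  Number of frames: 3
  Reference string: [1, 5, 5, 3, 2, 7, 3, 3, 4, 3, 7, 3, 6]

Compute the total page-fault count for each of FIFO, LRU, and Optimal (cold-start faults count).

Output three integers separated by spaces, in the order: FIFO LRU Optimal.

Answer: 8 7 7

Derivation:
--- FIFO ---
  step 0: ref 1 -> FAULT, frames=[1,-,-] (faults so far: 1)
  step 1: ref 5 -> FAULT, frames=[1,5,-] (faults so far: 2)
  step 2: ref 5 -> HIT, frames=[1,5,-] (faults so far: 2)
  step 3: ref 3 -> FAULT, frames=[1,5,3] (faults so far: 3)
  step 4: ref 2 -> FAULT, evict 1, frames=[2,5,3] (faults so far: 4)
  step 5: ref 7 -> FAULT, evict 5, frames=[2,7,3] (faults so far: 5)
  step 6: ref 3 -> HIT, frames=[2,7,3] (faults so far: 5)
  step 7: ref 3 -> HIT, frames=[2,7,3] (faults so far: 5)
  step 8: ref 4 -> FAULT, evict 3, frames=[2,7,4] (faults so far: 6)
  step 9: ref 3 -> FAULT, evict 2, frames=[3,7,4] (faults so far: 7)
  step 10: ref 7 -> HIT, frames=[3,7,4] (faults so far: 7)
  step 11: ref 3 -> HIT, frames=[3,7,4] (faults so far: 7)
  step 12: ref 6 -> FAULT, evict 7, frames=[3,6,4] (faults so far: 8)
  FIFO total faults: 8
--- LRU ---
  step 0: ref 1 -> FAULT, frames=[1,-,-] (faults so far: 1)
  step 1: ref 5 -> FAULT, frames=[1,5,-] (faults so far: 2)
  step 2: ref 5 -> HIT, frames=[1,5,-] (faults so far: 2)
  step 3: ref 3 -> FAULT, frames=[1,5,3] (faults so far: 3)
  step 4: ref 2 -> FAULT, evict 1, frames=[2,5,3] (faults so far: 4)
  step 5: ref 7 -> FAULT, evict 5, frames=[2,7,3] (faults so far: 5)
  step 6: ref 3 -> HIT, frames=[2,7,3] (faults so far: 5)
  step 7: ref 3 -> HIT, frames=[2,7,3] (faults so far: 5)
  step 8: ref 4 -> FAULT, evict 2, frames=[4,7,3] (faults so far: 6)
  step 9: ref 3 -> HIT, frames=[4,7,3] (faults so far: 6)
  step 10: ref 7 -> HIT, frames=[4,7,3] (faults so far: 6)
  step 11: ref 3 -> HIT, frames=[4,7,3] (faults so far: 6)
  step 12: ref 6 -> FAULT, evict 4, frames=[6,7,3] (faults so far: 7)
  LRU total faults: 7
--- Optimal ---
  step 0: ref 1 -> FAULT, frames=[1,-,-] (faults so far: 1)
  step 1: ref 5 -> FAULT, frames=[1,5,-] (faults so far: 2)
  step 2: ref 5 -> HIT, frames=[1,5,-] (faults so far: 2)
  step 3: ref 3 -> FAULT, frames=[1,5,3] (faults so far: 3)
  step 4: ref 2 -> FAULT, evict 1, frames=[2,5,3] (faults so far: 4)
  step 5: ref 7 -> FAULT, evict 2, frames=[7,5,3] (faults so far: 5)
  step 6: ref 3 -> HIT, frames=[7,5,3] (faults so far: 5)
  step 7: ref 3 -> HIT, frames=[7,5,3] (faults so far: 5)
  step 8: ref 4 -> FAULT, evict 5, frames=[7,4,3] (faults so far: 6)
  step 9: ref 3 -> HIT, frames=[7,4,3] (faults so far: 6)
  step 10: ref 7 -> HIT, frames=[7,4,3] (faults so far: 6)
  step 11: ref 3 -> HIT, frames=[7,4,3] (faults so far: 6)
  step 12: ref 6 -> FAULT, evict 3, frames=[7,4,6] (faults so far: 7)
  Optimal total faults: 7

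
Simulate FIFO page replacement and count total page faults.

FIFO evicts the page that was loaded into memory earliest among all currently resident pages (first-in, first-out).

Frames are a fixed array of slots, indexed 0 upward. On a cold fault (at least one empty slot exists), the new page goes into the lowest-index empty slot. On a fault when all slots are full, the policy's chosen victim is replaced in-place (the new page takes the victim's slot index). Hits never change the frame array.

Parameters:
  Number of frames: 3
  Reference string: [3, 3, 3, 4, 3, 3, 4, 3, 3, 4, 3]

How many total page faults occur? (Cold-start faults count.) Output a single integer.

Step 0: ref 3 → FAULT, frames=[3,-,-]
Step 1: ref 3 → HIT, frames=[3,-,-]
Step 2: ref 3 → HIT, frames=[3,-,-]
Step 3: ref 4 → FAULT, frames=[3,4,-]
Step 4: ref 3 → HIT, frames=[3,4,-]
Step 5: ref 3 → HIT, frames=[3,4,-]
Step 6: ref 4 → HIT, frames=[3,4,-]
Step 7: ref 3 → HIT, frames=[3,4,-]
Step 8: ref 3 → HIT, frames=[3,4,-]
Step 9: ref 4 → HIT, frames=[3,4,-]
Step 10: ref 3 → HIT, frames=[3,4,-]
Total faults: 2

Answer: 2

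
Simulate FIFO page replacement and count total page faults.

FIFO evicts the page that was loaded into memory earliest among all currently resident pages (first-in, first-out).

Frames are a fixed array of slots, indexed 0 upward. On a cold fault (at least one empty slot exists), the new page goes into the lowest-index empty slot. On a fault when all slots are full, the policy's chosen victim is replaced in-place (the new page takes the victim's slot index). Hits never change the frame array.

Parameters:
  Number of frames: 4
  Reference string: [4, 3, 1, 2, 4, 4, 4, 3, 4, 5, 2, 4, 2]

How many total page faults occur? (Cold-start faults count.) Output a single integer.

Answer: 6

Derivation:
Step 0: ref 4 → FAULT, frames=[4,-,-,-]
Step 1: ref 3 → FAULT, frames=[4,3,-,-]
Step 2: ref 1 → FAULT, frames=[4,3,1,-]
Step 3: ref 2 → FAULT, frames=[4,3,1,2]
Step 4: ref 4 → HIT, frames=[4,3,1,2]
Step 5: ref 4 → HIT, frames=[4,3,1,2]
Step 6: ref 4 → HIT, frames=[4,3,1,2]
Step 7: ref 3 → HIT, frames=[4,3,1,2]
Step 8: ref 4 → HIT, frames=[4,3,1,2]
Step 9: ref 5 → FAULT (evict 4), frames=[5,3,1,2]
Step 10: ref 2 → HIT, frames=[5,3,1,2]
Step 11: ref 4 → FAULT (evict 3), frames=[5,4,1,2]
Step 12: ref 2 → HIT, frames=[5,4,1,2]
Total faults: 6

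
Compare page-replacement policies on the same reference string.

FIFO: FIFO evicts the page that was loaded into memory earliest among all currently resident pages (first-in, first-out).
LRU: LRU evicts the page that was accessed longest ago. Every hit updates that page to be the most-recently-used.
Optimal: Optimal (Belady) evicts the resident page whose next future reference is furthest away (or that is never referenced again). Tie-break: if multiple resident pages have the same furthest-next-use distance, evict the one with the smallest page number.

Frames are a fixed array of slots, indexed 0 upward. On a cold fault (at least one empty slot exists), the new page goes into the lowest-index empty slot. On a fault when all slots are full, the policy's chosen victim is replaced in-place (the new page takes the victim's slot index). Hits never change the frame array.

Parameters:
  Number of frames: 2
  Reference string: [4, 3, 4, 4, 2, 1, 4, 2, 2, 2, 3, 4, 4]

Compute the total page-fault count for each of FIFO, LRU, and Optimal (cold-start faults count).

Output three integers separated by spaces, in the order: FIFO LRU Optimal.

--- FIFO ---
  step 0: ref 4 -> FAULT, frames=[4,-] (faults so far: 1)
  step 1: ref 3 -> FAULT, frames=[4,3] (faults so far: 2)
  step 2: ref 4 -> HIT, frames=[4,3] (faults so far: 2)
  step 3: ref 4 -> HIT, frames=[4,3] (faults so far: 2)
  step 4: ref 2 -> FAULT, evict 4, frames=[2,3] (faults so far: 3)
  step 5: ref 1 -> FAULT, evict 3, frames=[2,1] (faults so far: 4)
  step 6: ref 4 -> FAULT, evict 2, frames=[4,1] (faults so far: 5)
  step 7: ref 2 -> FAULT, evict 1, frames=[4,2] (faults so far: 6)
  step 8: ref 2 -> HIT, frames=[4,2] (faults so far: 6)
  step 9: ref 2 -> HIT, frames=[4,2] (faults so far: 6)
  step 10: ref 3 -> FAULT, evict 4, frames=[3,2] (faults so far: 7)
  step 11: ref 4 -> FAULT, evict 2, frames=[3,4] (faults so far: 8)
  step 12: ref 4 -> HIT, frames=[3,4] (faults so far: 8)
  FIFO total faults: 8
--- LRU ---
  step 0: ref 4 -> FAULT, frames=[4,-] (faults so far: 1)
  step 1: ref 3 -> FAULT, frames=[4,3] (faults so far: 2)
  step 2: ref 4 -> HIT, frames=[4,3] (faults so far: 2)
  step 3: ref 4 -> HIT, frames=[4,3] (faults so far: 2)
  step 4: ref 2 -> FAULT, evict 3, frames=[4,2] (faults so far: 3)
  step 5: ref 1 -> FAULT, evict 4, frames=[1,2] (faults so far: 4)
  step 6: ref 4 -> FAULT, evict 2, frames=[1,4] (faults so far: 5)
  step 7: ref 2 -> FAULT, evict 1, frames=[2,4] (faults so far: 6)
  step 8: ref 2 -> HIT, frames=[2,4] (faults so far: 6)
  step 9: ref 2 -> HIT, frames=[2,4] (faults so far: 6)
  step 10: ref 3 -> FAULT, evict 4, frames=[2,3] (faults so far: 7)
  step 11: ref 4 -> FAULT, evict 2, frames=[4,3] (faults so far: 8)
  step 12: ref 4 -> HIT, frames=[4,3] (faults so far: 8)
  LRU total faults: 8
--- Optimal ---
  step 0: ref 4 -> FAULT, frames=[4,-] (faults so far: 1)
  step 1: ref 3 -> FAULT, frames=[4,3] (faults so far: 2)
  step 2: ref 4 -> HIT, frames=[4,3] (faults so far: 2)
  step 3: ref 4 -> HIT, frames=[4,3] (faults so far: 2)
  step 4: ref 2 -> FAULT, evict 3, frames=[4,2] (faults so far: 3)
  step 5: ref 1 -> FAULT, evict 2, frames=[4,1] (faults so far: 4)
  step 6: ref 4 -> HIT, frames=[4,1] (faults so far: 4)
  step 7: ref 2 -> FAULT, evict 1, frames=[4,2] (faults so far: 5)
  step 8: ref 2 -> HIT, frames=[4,2] (faults so far: 5)
  step 9: ref 2 -> HIT, frames=[4,2] (faults so far: 5)
  step 10: ref 3 -> FAULT, evict 2, frames=[4,3] (faults so far: 6)
  step 11: ref 4 -> HIT, frames=[4,3] (faults so far: 6)
  step 12: ref 4 -> HIT, frames=[4,3] (faults so far: 6)
  Optimal total faults: 6

Answer: 8 8 6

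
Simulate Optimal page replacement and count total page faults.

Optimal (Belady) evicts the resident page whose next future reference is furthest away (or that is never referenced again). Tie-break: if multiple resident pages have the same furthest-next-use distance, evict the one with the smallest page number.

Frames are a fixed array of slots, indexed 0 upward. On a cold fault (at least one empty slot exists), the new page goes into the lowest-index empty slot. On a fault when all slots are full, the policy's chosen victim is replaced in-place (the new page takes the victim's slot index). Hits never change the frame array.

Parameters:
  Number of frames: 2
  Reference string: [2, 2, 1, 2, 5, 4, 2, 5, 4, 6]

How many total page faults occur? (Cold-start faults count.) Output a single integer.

Answer: 6

Derivation:
Step 0: ref 2 → FAULT, frames=[2,-]
Step 1: ref 2 → HIT, frames=[2,-]
Step 2: ref 1 → FAULT, frames=[2,1]
Step 3: ref 2 → HIT, frames=[2,1]
Step 4: ref 5 → FAULT (evict 1), frames=[2,5]
Step 5: ref 4 → FAULT (evict 5), frames=[2,4]
Step 6: ref 2 → HIT, frames=[2,4]
Step 7: ref 5 → FAULT (evict 2), frames=[5,4]
Step 8: ref 4 → HIT, frames=[5,4]
Step 9: ref 6 → FAULT (evict 4), frames=[5,6]
Total faults: 6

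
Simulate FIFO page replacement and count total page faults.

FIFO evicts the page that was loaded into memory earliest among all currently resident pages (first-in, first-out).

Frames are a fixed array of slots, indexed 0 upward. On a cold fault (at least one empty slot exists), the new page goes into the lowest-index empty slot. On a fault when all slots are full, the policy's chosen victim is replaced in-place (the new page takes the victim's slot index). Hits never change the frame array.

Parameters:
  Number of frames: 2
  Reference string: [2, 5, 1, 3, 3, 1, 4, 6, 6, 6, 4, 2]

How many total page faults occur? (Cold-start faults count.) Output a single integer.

Answer: 7

Derivation:
Step 0: ref 2 → FAULT, frames=[2,-]
Step 1: ref 5 → FAULT, frames=[2,5]
Step 2: ref 1 → FAULT (evict 2), frames=[1,5]
Step 3: ref 3 → FAULT (evict 5), frames=[1,3]
Step 4: ref 3 → HIT, frames=[1,3]
Step 5: ref 1 → HIT, frames=[1,3]
Step 6: ref 4 → FAULT (evict 1), frames=[4,3]
Step 7: ref 6 → FAULT (evict 3), frames=[4,6]
Step 8: ref 6 → HIT, frames=[4,6]
Step 9: ref 6 → HIT, frames=[4,6]
Step 10: ref 4 → HIT, frames=[4,6]
Step 11: ref 2 → FAULT (evict 4), frames=[2,6]
Total faults: 7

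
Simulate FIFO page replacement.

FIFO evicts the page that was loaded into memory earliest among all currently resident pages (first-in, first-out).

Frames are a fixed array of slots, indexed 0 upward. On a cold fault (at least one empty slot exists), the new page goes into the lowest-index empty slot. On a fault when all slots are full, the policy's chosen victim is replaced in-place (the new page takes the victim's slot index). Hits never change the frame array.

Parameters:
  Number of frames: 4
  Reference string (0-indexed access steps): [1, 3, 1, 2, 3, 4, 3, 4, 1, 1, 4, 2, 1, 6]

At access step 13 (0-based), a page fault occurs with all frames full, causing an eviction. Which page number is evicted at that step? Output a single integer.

Answer: 1

Derivation:
Step 0: ref 1 -> FAULT, frames=[1,-,-,-]
Step 1: ref 3 -> FAULT, frames=[1,3,-,-]
Step 2: ref 1 -> HIT, frames=[1,3,-,-]
Step 3: ref 2 -> FAULT, frames=[1,3,2,-]
Step 4: ref 3 -> HIT, frames=[1,3,2,-]
Step 5: ref 4 -> FAULT, frames=[1,3,2,4]
Step 6: ref 3 -> HIT, frames=[1,3,2,4]
Step 7: ref 4 -> HIT, frames=[1,3,2,4]
Step 8: ref 1 -> HIT, frames=[1,3,2,4]
Step 9: ref 1 -> HIT, frames=[1,3,2,4]
Step 10: ref 4 -> HIT, frames=[1,3,2,4]
Step 11: ref 2 -> HIT, frames=[1,3,2,4]
Step 12: ref 1 -> HIT, frames=[1,3,2,4]
Step 13: ref 6 -> FAULT, evict 1, frames=[6,3,2,4]
At step 13: evicted page 1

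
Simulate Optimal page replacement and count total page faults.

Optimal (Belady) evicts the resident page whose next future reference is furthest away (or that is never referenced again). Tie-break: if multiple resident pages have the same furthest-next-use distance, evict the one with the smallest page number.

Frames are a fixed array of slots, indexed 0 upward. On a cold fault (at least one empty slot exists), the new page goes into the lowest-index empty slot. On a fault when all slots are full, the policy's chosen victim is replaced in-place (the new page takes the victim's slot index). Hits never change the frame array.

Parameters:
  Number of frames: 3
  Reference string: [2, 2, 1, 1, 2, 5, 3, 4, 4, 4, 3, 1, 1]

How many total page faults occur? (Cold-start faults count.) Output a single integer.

Step 0: ref 2 → FAULT, frames=[2,-,-]
Step 1: ref 2 → HIT, frames=[2,-,-]
Step 2: ref 1 → FAULT, frames=[2,1,-]
Step 3: ref 1 → HIT, frames=[2,1,-]
Step 4: ref 2 → HIT, frames=[2,1,-]
Step 5: ref 5 → FAULT, frames=[2,1,5]
Step 6: ref 3 → FAULT (evict 2), frames=[3,1,5]
Step 7: ref 4 → FAULT (evict 5), frames=[3,1,4]
Step 8: ref 4 → HIT, frames=[3,1,4]
Step 9: ref 4 → HIT, frames=[3,1,4]
Step 10: ref 3 → HIT, frames=[3,1,4]
Step 11: ref 1 → HIT, frames=[3,1,4]
Step 12: ref 1 → HIT, frames=[3,1,4]
Total faults: 5

Answer: 5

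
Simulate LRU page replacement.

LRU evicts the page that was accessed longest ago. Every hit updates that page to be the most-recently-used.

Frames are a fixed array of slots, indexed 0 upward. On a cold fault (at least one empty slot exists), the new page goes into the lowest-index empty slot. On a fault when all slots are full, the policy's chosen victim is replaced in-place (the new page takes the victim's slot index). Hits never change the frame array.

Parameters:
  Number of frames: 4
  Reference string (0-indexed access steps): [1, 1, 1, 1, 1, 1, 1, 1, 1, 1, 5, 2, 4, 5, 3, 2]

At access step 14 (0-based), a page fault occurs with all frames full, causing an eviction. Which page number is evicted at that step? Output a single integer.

Answer: 1

Derivation:
Step 0: ref 1 -> FAULT, frames=[1,-,-,-]
Step 1: ref 1 -> HIT, frames=[1,-,-,-]
Step 2: ref 1 -> HIT, frames=[1,-,-,-]
Step 3: ref 1 -> HIT, frames=[1,-,-,-]
Step 4: ref 1 -> HIT, frames=[1,-,-,-]
Step 5: ref 1 -> HIT, frames=[1,-,-,-]
Step 6: ref 1 -> HIT, frames=[1,-,-,-]
Step 7: ref 1 -> HIT, frames=[1,-,-,-]
Step 8: ref 1 -> HIT, frames=[1,-,-,-]
Step 9: ref 1 -> HIT, frames=[1,-,-,-]
Step 10: ref 5 -> FAULT, frames=[1,5,-,-]
Step 11: ref 2 -> FAULT, frames=[1,5,2,-]
Step 12: ref 4 -> FAULT, frames=[1,5,2,4]
Step 13: ref 5 -> HIT, frames=[1,5,2,4]
Step 14: ref 3 -> FAULT, evict 1, frames=[3,5,2,4]
At step 14: evicted page 1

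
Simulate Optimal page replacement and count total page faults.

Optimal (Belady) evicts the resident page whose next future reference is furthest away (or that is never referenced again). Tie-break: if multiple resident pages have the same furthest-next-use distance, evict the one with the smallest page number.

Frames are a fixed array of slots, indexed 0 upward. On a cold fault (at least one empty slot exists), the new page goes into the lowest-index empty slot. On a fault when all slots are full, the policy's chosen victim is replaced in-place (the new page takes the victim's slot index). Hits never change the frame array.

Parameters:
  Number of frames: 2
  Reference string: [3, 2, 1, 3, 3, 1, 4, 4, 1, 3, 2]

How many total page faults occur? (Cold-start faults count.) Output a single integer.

Answer: 6

Derivation:
Step 0: ref 3 → FAULT, frames=[3,-]
Step 1: ref 2 → FAULT, frames=[3,2]
Step 2: ref 1 → FAULT (evict 2), frames=[3,1]
Step 3: ref 3 → HIT, frames=[3,1]
Step 4: ref 3 → HIT, frames=[3,1]
Step 5: ref 1 → HIT, frames=[3,1]
Step 6: ref 4 → FAULT (evict 3), frames=[4,1]
Step 7: ref 4 → HIT, frames=[4,1]
Step 8: ref 1 → HIT, frames=[4,1]
Step 9: ref 3 → FAULT (evict 1), frames=[4,3]
Step 10: ref 2 → FAULT (evict 3), frames=[4,2]
Total faults: 6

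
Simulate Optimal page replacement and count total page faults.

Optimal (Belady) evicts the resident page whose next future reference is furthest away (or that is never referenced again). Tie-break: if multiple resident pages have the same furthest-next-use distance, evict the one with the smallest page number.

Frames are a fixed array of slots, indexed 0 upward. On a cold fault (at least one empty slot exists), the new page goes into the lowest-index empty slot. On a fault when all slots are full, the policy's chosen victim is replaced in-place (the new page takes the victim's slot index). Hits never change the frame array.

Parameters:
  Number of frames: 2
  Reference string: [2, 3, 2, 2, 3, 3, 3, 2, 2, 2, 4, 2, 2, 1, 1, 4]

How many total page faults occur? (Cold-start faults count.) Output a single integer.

Answer: 4

Derivation:
Step 0: ref 2 → FAULT, frames=[2,-]
Step 1: ref 3 → FAULT, frames=[2,3]
Step 2: ref 2 → HIT, frames=[2,3]
Step 3: ref 2 → HIT, frames=[2,3]
Step 4: ref 3 → HIT, frames=[2,3]
Step 5: ref 3 → HIT, frames=[2,3]
Step 6: ref 3 → HIT, frames=[2,3]
Step 7: ref 2 → HIT, frames=[2,3]
Step 8: ref 2 → HIT, frames=[2,3]
Step 9: ref 2 → HIT, frames=[2,3]
Step 10: ref 4 → FAULT (evict 3), frames=[2,4]
Step 11: ref 2 → HIT, frames=[2,4]
Step 12: ref 2 → HIT, frames=[2,4]
Step 13: ref 1 → FAULT (evict 2), frames=[1,4]
Step 14: ref 1 → HIT, frames=[1,4]
Step 15: ref 4 → HIT, frames=[1,4]
Total faults: 4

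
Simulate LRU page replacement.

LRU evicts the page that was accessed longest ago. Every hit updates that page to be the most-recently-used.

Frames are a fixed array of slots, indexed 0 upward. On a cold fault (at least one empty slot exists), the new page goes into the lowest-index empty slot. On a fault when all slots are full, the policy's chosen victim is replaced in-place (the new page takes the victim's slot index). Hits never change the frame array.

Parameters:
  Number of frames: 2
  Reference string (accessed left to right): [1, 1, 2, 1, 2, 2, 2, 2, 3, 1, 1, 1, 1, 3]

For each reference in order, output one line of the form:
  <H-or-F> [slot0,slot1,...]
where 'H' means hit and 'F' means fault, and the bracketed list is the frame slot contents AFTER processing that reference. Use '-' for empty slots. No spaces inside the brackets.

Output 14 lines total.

F [1,-]
H [1,-]
F [1,2]
H [1,2]
H [1,2]
H [1,2]
H [1,2]
H [1,2]
F [3,2]
F [3,1]
H [3,1]
H [3,1]
H [3,1]
H [3,1]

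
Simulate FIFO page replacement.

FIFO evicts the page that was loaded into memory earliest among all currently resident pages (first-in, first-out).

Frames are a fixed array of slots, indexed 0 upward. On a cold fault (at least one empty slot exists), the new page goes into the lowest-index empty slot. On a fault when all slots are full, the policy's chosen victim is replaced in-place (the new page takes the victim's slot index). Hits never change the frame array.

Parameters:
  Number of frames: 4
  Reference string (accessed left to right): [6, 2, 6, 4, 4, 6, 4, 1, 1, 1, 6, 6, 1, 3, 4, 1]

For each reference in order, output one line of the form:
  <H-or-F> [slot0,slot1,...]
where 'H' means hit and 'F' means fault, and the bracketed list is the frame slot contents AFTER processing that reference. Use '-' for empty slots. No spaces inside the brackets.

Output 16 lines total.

F [6,-,-,-]
F [6,2,-,-]
H [6,2,-,-]
F [6,2,4,-]
H [6,2,4,-]
H [6,2,4,-]
H [6,2,4,-]
F [6,2,4,1]
H [6,2,4,1]
H [6,2,4,1]
H [6,2,4,1]
H [6,2,4,1]
H [6,2,4,1]
F [3,2,4,1]
H [3,2,4,1]
H [3,2,4,1]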